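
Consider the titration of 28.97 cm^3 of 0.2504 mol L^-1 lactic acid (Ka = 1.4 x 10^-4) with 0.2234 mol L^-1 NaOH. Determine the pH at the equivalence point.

n(HC3H5O3) = 0.2504 x 0.02897 = 0.007254 mol; V(NaOH) at equivalence = 0.007254/0.2234 = 0.03247 L.
At equivalence all the acid is converted to C3H5O3-; total volume = 0.02897 + 0.03247 = 0.06144 L, so [C3H5O3-] = 0.007254/0.06144 = 0.1181 M.
Kb = Kw/Ka = 1.0e-14 / 1.4 x 10^-4 = 7.14e-11.
[OH^-] = sqrt(Kb x [C3H5O3-]) = sqrt(7.14e-11 x 0.1181) = 2.90e-6 M.
pOH = 5.54, so pH = 14.00 - 5.54 = 8.46.

8.46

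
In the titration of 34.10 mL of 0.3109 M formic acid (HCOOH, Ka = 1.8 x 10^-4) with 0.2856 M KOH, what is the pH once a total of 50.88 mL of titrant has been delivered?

12.67

n(acid) = 0.3109 x 0.03410 = 0.01060 mol; n(KOH) added = 0.2856 x 0.05088 = 0.01453 mol.
Base is in excess by 0.01453 - 0.01060 = 0.003930 mol in a total volume of 0.08498 L.
[OH^-] = 0.003930/0.08498 = 0.04624 M, so pOH = 1.33 and pH = 14.00 - 1.33 = 12.67.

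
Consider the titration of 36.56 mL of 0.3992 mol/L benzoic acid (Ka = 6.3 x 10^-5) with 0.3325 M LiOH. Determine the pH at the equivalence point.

8.73

n(C6H5COOH) = 0.3992 x 0.03656 = 0.01459 mol; V(LiOH) at equivalence = 0.01459/0.3325 = 0.04389 L.
At equivalence all the acid is converted to C6H5COO-; total volume = 0.03656 + 0.04389 = 0.08045 L, so [C6H5COO-] = 0.01459/0.08045 = 0.1814 M.
Kb = Kw/Ka = 1.0e-14 / 6.3 x 10^-5 = 1.59e-10.
[OH^-] = sqrt(Kb x [C6H5COO-]) = sqrt(1.59e-10 x 0.1814) = 5.37e-6 M.
pOH = 5.27, so pH = 14.00 - 5.27 = 8.73.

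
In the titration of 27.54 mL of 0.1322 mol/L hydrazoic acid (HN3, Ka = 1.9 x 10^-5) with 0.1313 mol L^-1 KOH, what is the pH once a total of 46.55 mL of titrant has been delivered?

12.52

n(acid) = 0.1322 x 0.02754 = 0.003641 mol; n(KOH) added = 0.1313 x 0.04655 = 0.006112 mol.
Base is in excess by 0.006112 - 0.003641 = 0.002471 mol in a total volume of 0.07409 L.
[OH^-] = 0.002471/0.07409 = 0.03335 M, so pOH = 1.48 and pH = 14.00 - 1.48 = 12.52.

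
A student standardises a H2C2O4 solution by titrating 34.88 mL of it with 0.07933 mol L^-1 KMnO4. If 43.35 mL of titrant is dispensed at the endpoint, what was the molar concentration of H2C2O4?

n(KMnO4) = 0.07933 x 0.04335 = 0.003439 mol.
From the balanced equation, 2 mol KMnO4 reacts with 5 mol H2C2O4, so n(H2C2O4) = 0.003439 x 5/2 = 0.008597 mol.
[H2C2O4] = 0.008597 / 0.03488 L = 0.246 M.

0.246 M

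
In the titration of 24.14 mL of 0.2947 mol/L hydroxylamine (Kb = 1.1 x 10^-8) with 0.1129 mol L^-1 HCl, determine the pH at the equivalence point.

n(NH2OH) = 0.2947 x 0.02414 = 0.007114 mol; V(HCl) at equivalence = 0.007114/0.1129 = 0.06301 L.
At equivalence the base is fully converted to NH3OH+; total volume = 0.08715 L, so [NH3OH+] = 0.007114/0.08715 = 0.08163 M.
Ka(NH3OH+) = Kw/Kb = 1.0e-14 / 1.1 x 10^-8 = 9.09e-7.
[H^+] = sqrt(Ka x [NH3OH+]) = sqrt(9.09e-7 x 0.08163) = 0.000272 M.
pH = -log(0.000272) = 3.56.

3.56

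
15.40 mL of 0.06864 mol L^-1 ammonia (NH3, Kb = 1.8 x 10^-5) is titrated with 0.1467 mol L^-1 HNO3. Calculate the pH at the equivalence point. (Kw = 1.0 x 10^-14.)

n(NH3) = 0.06864 x 0.01540 = 0.001057 mol; V(HNO3) at equivalence = 0.001057/0.1467 = 0.007206 L.
At equivalence the base is fully converted to NH4+; total volume = 0.02261 L, so [NH4+] = 0.001057/0.02261 = 0.04676 M.
Ka(NH4+) = Kw/Kb = 1.0e-14 / 1.8 x 10^-5 = 5.56e-10.
[H^+] = sqrt(Ka x [NH4+]) = sqrt(5.56e-10 x 0.04676) = 5.10e-6 M.
pH = -log(5.10e-6) = 5.29.

5.29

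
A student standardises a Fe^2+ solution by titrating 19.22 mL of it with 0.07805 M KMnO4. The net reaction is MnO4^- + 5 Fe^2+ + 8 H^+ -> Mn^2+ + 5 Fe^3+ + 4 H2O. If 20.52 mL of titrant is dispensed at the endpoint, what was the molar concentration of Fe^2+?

n(KMnO4) = 0.07805 x 0.02052 = 0.001602 mol.
From the balanced equation, 1 mol KMnO4 reacts with 5 mol Fe^2+, so n(Fe^2+) = 0.001602 x 5/1 = 0.008008 mol.
[Fe^2+] = 0.008008 / 0.01922 L = 0.417 M.

0.417 M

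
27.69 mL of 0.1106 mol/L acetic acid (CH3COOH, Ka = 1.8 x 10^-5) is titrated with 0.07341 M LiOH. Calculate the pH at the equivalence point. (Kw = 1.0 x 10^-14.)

8.69

n(CH3COOH) = 0.1106 x 0.02769 = 0.003063 mol; V(LiOH) at equivalence = 0.003063/0.07341 = 0.04172 L.
At equivalence all the acid is converted to CH3COO-; total volume = 0.02769 + 0.04172 = 0.06941 L, so [CH3COO-] = 0.003063/0.06941 = 0.04412 M.
Kb = Kw/Ka = 1.0e-14 / 1.8 x 10^-5 = 5.56e-10.
[OH^-] = sqrt(Kb x [CH3COO-]) = sqrt(5.56e-10 x 0.04412) = 4.95e-6 M.
pOH = 5.31, so pH = 14.00 - 5.31 = 8.69.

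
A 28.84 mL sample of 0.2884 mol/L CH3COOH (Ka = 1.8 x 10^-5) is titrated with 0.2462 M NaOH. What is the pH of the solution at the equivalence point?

n(CH3COOH) = 0.2884 x 0.02884 = 0.008317 mol; V(NaOH) at equivalence = 0.008317/0.2462 = 0.03378 L.
At equivalence all the acid is converted to CH3COO-; total volume = 0.02884 + 0.03378 = 0.06262 L, so [CH3COO-] = 0.008317/0.06262 = 0.1328 M.
Kb = Kw/Ka = 1.0e-14 / 1.8 x 10^-5 = 5.56e-10.
[OH^-] = sqrt(Kb x [CH3COO-]) = sqrt(5.56e-10 x 0.1328) = 8.59e-6 M.
pOH = 5.07, so pH = 14.00 - 5.07 = 8.93.

8.93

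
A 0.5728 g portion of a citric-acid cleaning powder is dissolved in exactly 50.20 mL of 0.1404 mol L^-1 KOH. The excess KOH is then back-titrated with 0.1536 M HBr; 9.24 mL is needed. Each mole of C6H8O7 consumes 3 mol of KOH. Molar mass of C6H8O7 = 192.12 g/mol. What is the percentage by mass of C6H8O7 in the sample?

62.9%

Total n(KOH) added = 0.1404 x 0.05020 = 0.007048 mol.
n(HBr) used = 0.1536 x 0.009240 = 0.001419 mol, which equals the excess n(KOH).
So n(KOH) consumed by the sample = 0.007048 - 0.001419 = 0.005629 mol.
n(C6H8O7) = 0.005629 / 3 = 0.001876 mol.
mass C6H8O7 = 0.001876 x 192.12 = 0.3605 g, so %C6H8O7 = 0.3605/0.5728 x 100 = 62.9%.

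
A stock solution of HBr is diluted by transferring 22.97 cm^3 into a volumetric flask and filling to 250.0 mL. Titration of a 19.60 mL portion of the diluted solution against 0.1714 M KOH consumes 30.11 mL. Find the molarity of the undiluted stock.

n(KOH) = 0.1714 x 0.03011 = 0.005161 mol.
n(HBr) in the aliquot = 0.005161 mol.
[diluted HBr] = 0.005161 / 0.01960 = 0.2633 M.
Dilution factor = 250.0/22.97 = 10.88, so [stock] = 0.2633 x 10.88 = 2.87 M.

2.87 M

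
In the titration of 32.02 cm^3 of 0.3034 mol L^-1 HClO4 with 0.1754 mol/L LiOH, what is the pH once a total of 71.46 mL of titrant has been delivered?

n(acid) = 0.3034 x 0.03202 = 0.009715 mol; n(LiOH) added = 0.1754 x 0.07146 = 0.01253 mol.
Base is in excess by 0.01253 - 0.009715 = 0.002819 mol in a total volume of 0.1035 L.
[OH^-] = 0.002819/0.1035 = 0.02724 M, so pOH = 1.56 and pH = 14.00 - 1.56 = 12.44.

12.44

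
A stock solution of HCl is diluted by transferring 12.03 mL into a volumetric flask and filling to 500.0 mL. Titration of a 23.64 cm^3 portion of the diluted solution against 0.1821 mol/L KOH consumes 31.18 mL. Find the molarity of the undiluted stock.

9.98 M

n(KOH) = 0.1821 x 0.03118 = 0.005678 mol.
n(HCl) in the aliquot = 0.005678 mol.
[diluted HCl] = 0.005678 / 0.02364 = 0.2402 M.
Dilution factor = 500.0/12.03 = 41.56, so [stock] = 0.2402 x 41.56 = 9.98 M.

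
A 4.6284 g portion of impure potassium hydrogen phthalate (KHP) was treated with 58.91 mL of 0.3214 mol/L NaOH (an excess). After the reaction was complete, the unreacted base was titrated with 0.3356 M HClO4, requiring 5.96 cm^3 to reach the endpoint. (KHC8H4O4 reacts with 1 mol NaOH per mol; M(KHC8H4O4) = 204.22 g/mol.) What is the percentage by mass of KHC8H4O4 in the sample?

74.7%

Total n(NaOH) added = 0.3214 x 0.05891 = 0.01893 mol.
n(HClO4) used = 0.3356 x 0.005960 = 0.002000 mol, which equals the excess n(NaOH).
So n(NaOH) consumed by the sample = 0.01893 - 0.002000 = 0.01693 mol.
n(KHC8H4O4) = 0.01693 / 1 = 0.01693 mol.
mass KHC8H4O4 = 0.01693 x 204.22 = 3.458 g, so %KHC8H4O4 = 3.458/4.6284 x 100 = 74.7%.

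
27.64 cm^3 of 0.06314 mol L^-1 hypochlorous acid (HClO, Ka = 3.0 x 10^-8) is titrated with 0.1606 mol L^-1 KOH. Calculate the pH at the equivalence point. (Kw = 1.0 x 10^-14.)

n(HClO) = 0.06314 x 0.02764 = 0.001745 mol; V(KOH) at equivalence = 0.001745/0.1606 = 0.01087 L.
At equivalence all the acid is converted to ClO-; total volume = 0.02764 + 0.01087 = 0.03851 L, so [ClO-] = 0.001745/0.03851 = 0.04532 M.
Kb = Kw/Ka = 1.0e-14 / 3.0 x 10^-8 = 3.33e-7.
[OH^-] = sqrt(Kb x [ClO-]) = sqrt(3.33e-7 x 0.04532) = 0.000123 M.
pOH = 3.91, so pH = 14.00 - 3.91 = 10.09.

10.09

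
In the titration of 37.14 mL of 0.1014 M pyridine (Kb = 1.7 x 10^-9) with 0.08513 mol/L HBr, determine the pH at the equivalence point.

3.28

n(C5H5N) = 0.1014 x 0.03714 = 0.003766 mol; V(HBr) at equivalence = 0.003766/0.08513 = 0.04424 L.
At equivalence the base is fully converted to C5H5NH+; total volume = 0.08138 L, so [C5H5NH+] = 0.003766/0.08138 = 0.04628 M.
Ka(C5H5NH+) = Kw/Kb = 1.0e-14 / 1.7 x 10^-9 = 5.88e-6.
[H^+] = sqrt(Ka x [C5H5NH+]) = sqrt(5.88e-6 x 0.04628) = 0.000522 M.
pH = -log(0.000522) = 3.28.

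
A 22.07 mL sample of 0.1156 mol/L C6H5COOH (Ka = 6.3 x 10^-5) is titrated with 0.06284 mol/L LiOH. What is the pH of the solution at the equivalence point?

8.41

n(C6H5COOH) = 0.1156 x 0.02207 = 0.002551 mol; V(LiOH) at equivalence = 0.002551/0.06284 = 0.04060 L.
At equivalence all the acid is converted to C6H5COO-; total volume = 0.02207 + 0.04060 = 0.06267 L, so [C6H5COO-] = 0.002551/0.06267 = 0.04071 M.
Kb = Kw/Ka = 1.0e-14 / 6.3 x 10^-5 = 1.59e-10.
[OH^-] = sqrt(Kb x [C6H5COO-]) = sqrt(1.59e-10 x 0.04071) = 2.54e-6 M.
pOH = 5.59, so pH = 14.00 - 5.59 = 8.41.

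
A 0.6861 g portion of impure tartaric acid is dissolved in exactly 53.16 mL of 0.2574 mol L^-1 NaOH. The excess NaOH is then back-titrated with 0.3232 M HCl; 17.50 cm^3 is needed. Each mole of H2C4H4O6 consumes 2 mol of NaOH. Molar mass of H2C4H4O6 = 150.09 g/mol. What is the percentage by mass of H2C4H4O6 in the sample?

Total n(NaOH) added = 0.2574 x 0.05316 = 0.01368 mol.
n(HCl) used = 0.3232 x 0.01750 = 0.005656 mol, which equals the excess n(NaOH).
So n(NaOH) consumed by the sample = 0.01368 - 0.005656 = 0.008027 mol.
n(H2C4H4O6) = 0.008027 / 2 = 0.004014 mol.
mass H2C4H4O6 = 0.004014 x 150.09 = 0.6024 g, so %H2C4H4O6 = 0.6024/0.6861 x 100 = 87.8%.

87.8%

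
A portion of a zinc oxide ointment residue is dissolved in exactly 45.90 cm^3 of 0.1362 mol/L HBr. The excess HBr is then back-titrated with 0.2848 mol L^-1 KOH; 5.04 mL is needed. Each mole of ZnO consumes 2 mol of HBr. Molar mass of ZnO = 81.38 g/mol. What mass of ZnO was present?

0.196 g

Total n(HBr) added = 0.1362 x 0.04590 = 0.006252 mol.
n(KOH) used = 0.2848 x 0.005040 = 0.001435 mol, which equals the excess n(HBr).
So n(HBr) consumed by the sample = 0.006252 - 0.001435 = 0.004816 mol.
n(ZnO) = 0.004816 / 2 = 0.002408 mol.
mass = 0.002408 mol x 81.38 g/mol = 0.196 g.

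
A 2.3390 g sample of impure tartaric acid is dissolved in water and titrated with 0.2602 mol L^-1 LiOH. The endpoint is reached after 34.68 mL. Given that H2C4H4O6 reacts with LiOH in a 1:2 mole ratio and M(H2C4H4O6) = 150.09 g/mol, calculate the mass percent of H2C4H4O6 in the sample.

n(LiOH) = 0.2602 x 0.03468 = 0.009024 mol.
n(H2C4H4O6) = 0.009024 / 2 = 0.004512 mol.
mass of H2C4H4O6 = 0.004512 x 150.09 = 0.6772 g.
% purity = 0.6772 / 2.3390 x 100 = 29.0%.

29.0%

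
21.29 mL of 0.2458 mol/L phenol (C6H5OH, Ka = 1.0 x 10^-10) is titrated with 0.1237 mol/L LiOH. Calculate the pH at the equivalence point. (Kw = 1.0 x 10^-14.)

11.46

n(C6H5OH) = 0.2458 x 0.02129 = 0.005233 mol; V(LiOH) at equivalence = 0.005233/0.1237 = 0.04230 L.
At equivalence all the acid is converted to C6H5O-; total volume = 0.02129 + 0.04230 = 0.06359 L, so [C6H5O-] = 0.005233/0.06359 = 0.08229 M.
Kb = Kw/Ka = 1.0e-14 / 1.0 x 10^-10 = 0.000100.
[OH^-] = sqrt(Kb x [C6H5O-]) = sqrt(0.000100 x 0.08229) = 0.00287 M.
pOH = 2.54, so pH = 14.00 - 2.54 = 11.46.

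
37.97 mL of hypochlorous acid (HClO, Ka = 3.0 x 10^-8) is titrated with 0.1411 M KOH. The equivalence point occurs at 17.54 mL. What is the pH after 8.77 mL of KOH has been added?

7.52

8.77 mL is exactly half the equivalence volume (17.54/2), i.e. the half-equivalence point.
There, n(HA) = n(A^-), so pH = pKa = -log(3.0 x 10^-8) = 7.52.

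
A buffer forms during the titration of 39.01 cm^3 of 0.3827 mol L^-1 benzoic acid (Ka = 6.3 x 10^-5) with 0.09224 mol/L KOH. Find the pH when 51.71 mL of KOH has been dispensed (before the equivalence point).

Initial n(C6H5COOH) = 0.3827 x 0.03901 = 0.01493 mol.
n(KOH) added = 0.09224 x 0.05171 = 0.004770 mol, converting that many moles of C6H5COOH to C6H5COO-.
Remaining n(C6H5COOH) = 0.01016 mol; n(C6H5COO-) = 0.004770 mol.
By Henderson-Hasselbalch, pH = pKa + log([A^-]/[HA]) = 4.20 + log(0.004770/0.01016) = 4.20 + (-0.33) = 3.87.

3.87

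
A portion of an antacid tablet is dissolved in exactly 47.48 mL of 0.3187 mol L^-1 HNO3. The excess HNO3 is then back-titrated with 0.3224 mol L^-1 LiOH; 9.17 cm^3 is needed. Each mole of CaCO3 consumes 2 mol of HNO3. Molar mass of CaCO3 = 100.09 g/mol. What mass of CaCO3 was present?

Total n(HNO3) added = 0.3187 x 0.04748 = 0.01513 mol.
n(LiOH) used = 0.3224 x 0.009170 = 0.002956 mol, which equals the excess n(HNO3).
So n(HNO3) consumed by the sample = 0.01513 - 0.002956 = 0.01218 mol.
n(CaCO3) = 0.01218 / 2 = 0.006088 mol.
mass = 0.006088 mol x 100.09 g/mol = 0.609 g.

0.609 g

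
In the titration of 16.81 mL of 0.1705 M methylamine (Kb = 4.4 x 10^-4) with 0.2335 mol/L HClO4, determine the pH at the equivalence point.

5.82

n(CH3NH2) = 0.1705 x 0.01681 = 0.002866 mol; V(HClO4) at equivalence = 0.002866/0.2335 = 0.01227 L.
At equivalence the base is fully converted to CH3NH3+; total volume = 0.02908 L, so [CH3NH3+] = 0.002866/0.02908 = 0.09854 M.
Ka(CH3NH3+) = Kw/Kb = 1.0e-14 / 4.4 x 10^-4 = 2.27e-11.
[H^+] = sqrt(Ka x [CH3NH3+]) = sqrt(2.27e-11 x 0.09854) = 1.50e-6 M.
pH = -log(1.50e-6) = 5.82.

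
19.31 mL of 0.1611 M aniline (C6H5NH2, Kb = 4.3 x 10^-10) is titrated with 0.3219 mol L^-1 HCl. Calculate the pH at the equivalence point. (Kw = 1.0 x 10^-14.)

n(C6H5NH2) = 0.1611 x 0.01931 = 0.003111 mol; V(HCl) at equivalence = 0.003111/0.3219 = 0.009664 L.
At equivalence the base is fully converted to C6H5NH3+; total volume = 0.02897 L, so [C6H5NH3+] = 0.003111/0.02897 = 0.1074 M.
Ka(C6H5NH3+) = Kw/Kb = 1.0e-14 / 4.3 x 10^-10 = 2.33e-5.
[H^+] = sqrt(Ka x [C6H5NH3+]) = sqrt(2.33e-5 x 0.1074) = 0.00158 M.
pH = -log(0.00158) = 2.80.

2.80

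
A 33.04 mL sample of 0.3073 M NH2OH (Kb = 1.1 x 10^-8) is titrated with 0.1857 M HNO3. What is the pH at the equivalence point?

n(NH2OH) = 0.3073 x 0.03304 = 0.01015 mol; V(HNO3) at equivalence = 0.01015/0.1857 = 0.05468 L.
At equivalence the base is fully converted to NH3OH+; total volume = 0.08772 L, so [NH3OH+] = 0.01015/0.08772 = 0.1158 M.
Ka(NH3OH+) = Kw/Kb = 1.0e-14 / 1.1 x 10^-8 = 9.09e-7.
[H^+] = sqrt(Ka x [NH3OH+]) = sqrt(9.09e-7 x 0.1158) = 0.000324 M.
pH = -log(0.000324) = 3.49.

3.49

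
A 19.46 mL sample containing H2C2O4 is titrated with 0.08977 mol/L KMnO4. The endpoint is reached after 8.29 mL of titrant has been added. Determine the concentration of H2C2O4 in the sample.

n(KMnO4) = 0.08977 x 0.008290 = 0.0007442 mol.
From the balanced equation, 2 mol KMnO4 reacts with 5 mol H2C2O4, so n(H2C2O4) = 0.0007442 x 5/2 = 0.001860 mol.
[H2C2O4] = 0.001860 / 0.01946 L = 0.0956 M.

0.0956 M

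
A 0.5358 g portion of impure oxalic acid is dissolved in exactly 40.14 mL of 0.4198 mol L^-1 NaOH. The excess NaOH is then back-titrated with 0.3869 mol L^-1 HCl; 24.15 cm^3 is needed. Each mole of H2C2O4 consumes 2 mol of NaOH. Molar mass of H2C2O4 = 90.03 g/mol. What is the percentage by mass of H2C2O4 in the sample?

Total n(NaOH) added = 0.4198 x 0.04014 = 0.01685 mol.
n(HCl) used = 0.3869 x 0.02415 = 0.009344 mol, which equals the excess n(NaOH).
So n(NaOH) consumed by the sample = 0.01685 - 0.009344 = 0.007507 mol.
n(H2C2O4) = 0.007507 / 2 = 0.003754 mol.
mass H2C2O4 = 0.003754 x 90.03 = 0.3379 g, so %H2C2O4 = 0.3379/0.5358 x 100 = 63.1%.

63.1%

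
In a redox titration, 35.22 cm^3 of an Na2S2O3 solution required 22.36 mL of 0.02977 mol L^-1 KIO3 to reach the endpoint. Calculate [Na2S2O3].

n(KIO3) = 0.02977 x 0.02236 = 0.0006657 mol.
From the balanced equation, 1 mol KIO3 reacts with 6 mol Na2S2O3, so n(Na2S2O3) = 0.0006657 x 6/1 = 0.003994 mol.
[Na2S2O3] = 0.003994 / 0.03522 L = 0.113 M.

0.113 M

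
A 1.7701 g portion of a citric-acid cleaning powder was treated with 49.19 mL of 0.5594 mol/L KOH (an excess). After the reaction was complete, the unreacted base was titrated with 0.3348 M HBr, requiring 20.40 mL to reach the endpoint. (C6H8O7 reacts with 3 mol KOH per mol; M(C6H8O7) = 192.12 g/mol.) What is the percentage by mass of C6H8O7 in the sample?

74.8%

Total n(KOH) added = 0.5594 x 0.04919 = 0.02752 mol.
n(HBr) used = 0.3348 x 0.02040 = 0.006830 mol, which equals the excess n(KOH).
So n(KOH) consumed by the sample = 0.02752 - 0.006830 = 0.02069 mol.
n(C6H8O7) = 0.02069 / 3 = 0.006896 mol.
mass C6H8O7 = 0.006896 x 192.12 = 1.325 g, so %C6H8O7 = 1.325/1.7701 x 100 = 74.8%.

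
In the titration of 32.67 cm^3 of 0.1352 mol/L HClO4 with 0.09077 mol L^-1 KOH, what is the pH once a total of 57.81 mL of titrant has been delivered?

n(acid) = 0.1352 x 0.03267 = 0.004417 mol; n(KOH) added = 0.09077 x 0.05781 = 0.005247 mol.
Base is in excess by 0.005247 - 0.004417 = 0.0008304 mol in a total volume of 0.09048 L.
[OH^-] = 0.0008304/0.09048 = 0.009178 M, so pOH = 2.04 and pH = 14.00 - 2.04 = 11.96.

11.96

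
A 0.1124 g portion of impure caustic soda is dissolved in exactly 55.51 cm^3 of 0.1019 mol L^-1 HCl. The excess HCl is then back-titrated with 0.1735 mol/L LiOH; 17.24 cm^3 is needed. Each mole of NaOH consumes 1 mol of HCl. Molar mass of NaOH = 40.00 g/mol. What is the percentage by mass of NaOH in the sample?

94.9%

Total n(HCl) added = 0.1019 x 0.05551 = 0.005656 mol.
n(LiOH) used = 0.1735 x 0.01724 = 0.002991 mol, which equals the excess n(HCl).
So n(HCl) consumed by the sample = 0.005656 - 0.002991 = 0.002665 mol.
n(NaOH) = 0.002665 / 1 = 0.002665 mol.
mass NaOH = 0.002665 x 40.00 = 0.1066 g, so %NaOH = 0.1066/0.1124 x 100 = 94.9%.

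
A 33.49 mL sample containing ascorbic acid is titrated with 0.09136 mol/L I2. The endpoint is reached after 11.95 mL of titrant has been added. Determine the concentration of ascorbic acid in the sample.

n(I2) = 0.09136 x 0.01195 = 0.001092 mol.
From the balanced equation, 1 mol I2 reacts with 1 mol ascorbic acid, so n(ascorbic acid) = 0.001092 x 1/1 = 0.001092 mol.
[ascorbic acid] = 0.001092 / 0.03349 L = 0.0326 M.

0.0326 M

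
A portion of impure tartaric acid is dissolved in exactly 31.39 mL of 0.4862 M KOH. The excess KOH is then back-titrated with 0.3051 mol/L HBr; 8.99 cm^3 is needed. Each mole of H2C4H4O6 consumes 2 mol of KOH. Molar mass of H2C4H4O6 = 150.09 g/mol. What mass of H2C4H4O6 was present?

0.939 g

Total n(KOH) added = 0.4862 x 0.03139 = 0.01526 mol.
n(HBr) used = 0.3051 x 0.008990 = 0.002743 mol, which equals the excess n(KOH).
So n(KOH) consumed by the sample = 0.01526 - 0.002743 = 0.01252 mol.
n(H2C4H4O6) = 0.01252 / 2 = 0.006259 mol.
mass = 0.006259 mol x 150.09 g/mol = 0.939 g.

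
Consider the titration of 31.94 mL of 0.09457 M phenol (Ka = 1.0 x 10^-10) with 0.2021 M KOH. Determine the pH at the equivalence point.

n(C6H5OH) = 0.09457 x 0.03194 = 0.003021 mol; V(KOH) at equivalence = 0.003021/0.2021 = 0.01495 L.
At equivalence all the acid is converted to C6H5O-; total volume = 0.03194 + 0.01495 = 0.04689 L, so [C6H5O-] = 0.003021/0.04689 = 0.06442 M.
Kb = Kw/Ka = 1.0e-14 / 1.0 x 10^-10 = 0.000100.
[OH^-] = sqrt(Kb x [C6H5O-]) = sqrt(0.000100 x 0.06442) = 0.00254 M.
pOH = 2.60, so pH = 14.00 - 2.60 = 11.40.

11.40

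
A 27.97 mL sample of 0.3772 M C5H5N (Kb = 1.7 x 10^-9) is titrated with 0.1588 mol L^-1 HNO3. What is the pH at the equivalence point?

3.09

n(C5H5N) = 0.3772 x 0.02797 = 0.01055 mol; V(HNO3) at equivalence = 0.01055/0.1588 = 0.06644 L.
At equivalence the base is fully converted to C5H5NH+; total volume = 0.09441 L, so [C5H5NH+] = 0.01055/0.09441 = 0.1118 M.
Ka(C5H5NH+) = Kw/Kb = 1.0e-14 / 1.7 x 10^-9 = 5.88e-6.
[H^+] = sqrt(Ka x [C5H5NH+]) = sqrt(5.88e-6 x 0.1118) = 0.000811 M.
pH = -log(0.000811) = 3.09.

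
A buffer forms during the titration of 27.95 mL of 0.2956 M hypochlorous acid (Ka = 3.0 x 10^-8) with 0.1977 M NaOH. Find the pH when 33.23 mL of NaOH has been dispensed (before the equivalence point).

8.11

Initial n(HClO) = 0.2956 x 0.02795 = 0.008262 mol.
n(NaOH) added = 0.1977 x 0.03323 = 0.006570 mol, converting that many moles of HClO to ClO-.
Remaining n(HClO) = 0.001692 mol; n(ClO-) = 0.006570 mol.
By Henderson-Hasselbalch, pH = pKa + log([A^-]/[HA]) = 7.52 + log(0.006570/0.001692) = 7.52 + (+0.59) = 8.11.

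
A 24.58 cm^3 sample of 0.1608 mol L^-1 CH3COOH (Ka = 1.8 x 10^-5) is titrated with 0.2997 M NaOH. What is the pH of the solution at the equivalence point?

n(CH3COOH) = 0.1608 x 0.02458 = 0.003952 mol; V(NaOH) at equivalence = 0.003952/0.2997 = 0.01319 L.
At equivalence all the acid is converted to CH3COO-; total volume = 0.02458 + 0.01319 = 0.03777 L, so [CH3COO-] = 0.003952/0.03777 = 0.1047 M.
Kb = Kw/Ka = 1.0e-14 / 1.8 x 10^-5 = 5.56e-10.
[OH^-] = sqrt(Kb x [CH3COO-]) = sqrt(5.56e-10 x 0.1047) = 7.62e-6 M.
pOH = 5.12, so pH = 14.00 - 5.12 = 8.88.

8.88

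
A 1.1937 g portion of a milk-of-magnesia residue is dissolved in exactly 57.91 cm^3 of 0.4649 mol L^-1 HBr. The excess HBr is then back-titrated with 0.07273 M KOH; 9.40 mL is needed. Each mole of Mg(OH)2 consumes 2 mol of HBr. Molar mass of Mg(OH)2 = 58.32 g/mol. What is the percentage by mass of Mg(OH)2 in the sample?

64.1%

Total n(HBr) added = 0.4649 x 0.05791 = 0.02692 mol.
n(KOH) used = 0.07273 x 0.009400 = 0.0006837 mol, which equals the excess n(HBr).
So n(HBr) consumed by the sample = 0.02692 - 0.0006837 = 0.02624 mol.
n(Mg(OH)2) = 0.02624 / 2 = 0.01312 mol.
mass Mg(OH)2 = 0.01312 x 58.32 = 0.7651 g, so %Mg(OH)2 = 0.7651/1.1937 x 100 = 64.1%.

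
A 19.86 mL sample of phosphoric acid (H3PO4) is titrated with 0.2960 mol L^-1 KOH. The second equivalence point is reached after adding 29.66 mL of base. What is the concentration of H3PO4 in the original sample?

0.221 M

n(KOH) = 0.2960 x 0.02966 = 0.008779 mol.
At the second equivalence point, 2 mol OH^- react per mol H3PO4, so n(H3PO4) = 0.008779 / 2 = 0.004390 mol.
[H3PO4] = 0.004390 / 0.01986 L = 0.221 M.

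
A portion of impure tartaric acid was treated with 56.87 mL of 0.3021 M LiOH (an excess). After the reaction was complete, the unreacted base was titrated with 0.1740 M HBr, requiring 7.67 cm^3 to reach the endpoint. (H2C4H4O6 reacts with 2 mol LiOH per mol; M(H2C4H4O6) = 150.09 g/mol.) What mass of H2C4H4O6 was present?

Total n(LiOH) added = 0.3021 x 0.05687 = 0.01718 mol.
n(HBr) used = 0.1740 x 0.007670 = 0.001335 mol, which equals the excess n(LiOH).
So n(LiOH) consumed by the sample = 0.01718 - 0.001335 = 0.01585 mol.
n(H2C4H4O6) = 0.01585 / 2 = 0.007923 mol.
mass = 0.007923 mol x 150.09 g/mol = 1.19 g.

1.19 g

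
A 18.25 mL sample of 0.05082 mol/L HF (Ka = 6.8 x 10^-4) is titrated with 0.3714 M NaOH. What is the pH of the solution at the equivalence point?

n(HF) = 0.05082 x 0.01825 = 0.0009275 mol; V(NaOH) at equivalence = 0.0009275/0.3714 = 0.002497 L.
At equivalence all the acid is converted to F-; total volume = 0.01825 + 0.002497 = 0.02075 L, so [F-] = 0.0009275/0.02075 = 0.04470 M.
Kb = Kw/Ka = 1.0e-14 / 6.8 x 10^-4 = 1.47e-11.
[OH^-] = sqrt(Kb x [F-]) = sqrt(1.47e-11 x 0.04470) = 8.11e-7 M.
pOH = 6.09, so pH = 14.00 - 6.09 = 7.91.

7.91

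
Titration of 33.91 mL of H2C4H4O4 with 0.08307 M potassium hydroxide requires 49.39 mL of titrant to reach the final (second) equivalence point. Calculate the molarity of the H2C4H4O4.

n(KOH) = 0.08307 x 0.04939 = 0.004103 mol.
At the final (second) equivalence point, 2 mol OH^- react per mol H2C4H4O4, so n(H2C4H4O4) = 0.004103 / 2 = 0.002051 mol.
[H2C4H4O4] = 0.002051 / 0.03391 L = 0.0605 M.

0.0605 M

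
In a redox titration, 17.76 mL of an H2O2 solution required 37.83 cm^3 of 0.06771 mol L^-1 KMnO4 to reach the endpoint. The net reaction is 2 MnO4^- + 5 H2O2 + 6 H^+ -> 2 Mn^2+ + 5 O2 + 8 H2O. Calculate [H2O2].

n(KMnO4) = 0.06771 x 0.03783 = 0.002561 mol.
From the balanced equation, 2 mol KMnO4 reacts with 5 mol H2O2, so n(H2O2) = 0.002561 x 5/2 = 0.006404 mol.
[H2O2] = 0.006404 / 0.01776 L = 0.361 M.

0.361 M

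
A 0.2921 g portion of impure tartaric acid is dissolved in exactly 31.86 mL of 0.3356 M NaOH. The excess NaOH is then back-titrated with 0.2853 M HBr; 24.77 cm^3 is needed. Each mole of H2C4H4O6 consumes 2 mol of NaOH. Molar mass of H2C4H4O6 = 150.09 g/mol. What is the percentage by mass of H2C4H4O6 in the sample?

93.1%

Total n(NaOH) added = 0.3356 x 0.03186 = 0.01069 mol.
n(HBr) used = 0.2853 x 0.02477 = 0.007067 mol, which equals the excess n(NaOH).
So n(NaOH) consumed by the sample = 0.01069 - 0.007067 = 0.003625 mol.
n(H2C4H4O6) = 0.003625 / 2 = 0.001813 mol.
mass H2C4H4O6 = 0.001813 x 150.09 = 0.2721 g, so %H2C4H4O6 = 0.2721/0.2921 x 100 = 93.1%.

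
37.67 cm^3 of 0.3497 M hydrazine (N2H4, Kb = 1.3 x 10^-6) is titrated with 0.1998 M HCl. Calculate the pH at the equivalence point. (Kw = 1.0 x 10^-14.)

n(N2H4) = 0.3497 x 0.03767 = 0.01317 mol; V(HCl) at equivalence = 0.01317/0.1998 = 0.06593 L.
At equivalence the base is fully converted to N2H5+; total volume = 0.1036 L, so [N2H5+] = 0.01317/0.1036 = 0.1272 M.
Ka(N2H5+) = Kw/Kb = 1.0e-14 / 1.3 x 10^-6 = 7.69e-9.
[H^+] = sqrt(Ka x [N2H5+]) = sqrt(7.69e-9 x 0.1272) = 3.13e-5 M.
pH = -log(3.13e-5) = 4.50.

4.50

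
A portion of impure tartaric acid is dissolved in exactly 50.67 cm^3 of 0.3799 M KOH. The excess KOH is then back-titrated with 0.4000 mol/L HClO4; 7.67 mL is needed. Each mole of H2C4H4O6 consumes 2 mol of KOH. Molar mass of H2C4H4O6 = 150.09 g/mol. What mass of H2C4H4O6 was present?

Total n(KOH) added = 0.3799 x 0.05067 = 0.01925 mol.
n(HClO4) used = 0.4000 x 0.007670 = 0.003068 mol, which equals the excess n(KOH).
So n(KOH) consumed by the sample = 0.01925 - 0.003068 = 0.01618 mol.
n(H2C4H4O6) = 0.01618 / 2 = 0.008091 mol.
mass = 0.008091 mol x 150.09 g/mol = 1.21 g.

1.21 g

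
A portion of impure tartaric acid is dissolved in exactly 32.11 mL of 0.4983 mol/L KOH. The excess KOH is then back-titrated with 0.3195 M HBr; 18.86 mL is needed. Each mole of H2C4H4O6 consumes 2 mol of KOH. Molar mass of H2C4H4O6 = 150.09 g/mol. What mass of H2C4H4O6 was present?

0.749 g

Total n(KOH) added = 0.4983 x 0.03211 = 0.01600 mol.
n(HBr) used = 0.3195 x 0.01886 = 0.006026 mol, which equals the excess n(KOH).
So n(KOH) consumed by the sample = 0.01600 - 0.006026 = 0.009975 mol.
n(H2C4H4O6) = 0.009975 / 2 = 0.004987 mol.
mass = 0.004987 mol x 150.09 g/mol = 0.749 g.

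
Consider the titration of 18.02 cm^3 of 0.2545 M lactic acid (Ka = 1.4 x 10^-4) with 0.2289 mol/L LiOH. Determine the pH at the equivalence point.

8.47

n(HC3H5O3) = 0.2545 x 0.01802 = 0.004586 mol; V(LiOH) at equivalence = 0.004586/0.2289 = 0.02004 L.
At equivalence all the acid is converted to C3H5O3-; total volume = 0.01802 + 0.02004 = 0.03806 L, so [C3H5O3-] = 0.004586/0.03806 = 0.1205 M.
Kb = Kw/Ka = 1.0e-14 / 1.4 x 10^-4 = 7.14e-11.
[OH^-] = sqrt(Kb x [C3H5O3-]) = sqrt(7.14e-11 x 0.1205) = 2.93e-6 M.
pOH = 5.53, so pH = 14.00 - 5.53 = 8.47.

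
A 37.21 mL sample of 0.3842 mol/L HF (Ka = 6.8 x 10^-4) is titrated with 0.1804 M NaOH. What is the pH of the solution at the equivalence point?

n(HF) = 0.3842 x 0.03721 = 0.01430 mol; V(NaOH) at equivalence = 0.01430/0.1804 = 0.07925 L.
At equivalence all the acid is converted to F-; total volume = 0.03721 + 0.07925 = 0.1165 L, so [F-] = 0.01430/0.1165 = 0.1228 M.
Kb = Kw/Ka = 1.0e-14 / 6.8 x 10^-4 = 1.47e-11.
[OH^-] = sqrt(Kb x [F-]) = sqrt(1.47e-11 x 0.1228) = 1.34e-6 M.
pOH = 5.87, so pH = 14.00 - 5.87 = 8.13.

8.13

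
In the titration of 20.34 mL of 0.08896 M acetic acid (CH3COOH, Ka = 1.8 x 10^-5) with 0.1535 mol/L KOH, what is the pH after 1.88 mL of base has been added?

Initial n(CH3COOH) = 0.08896 x 0.02034 = 0.001809 mol.
n(KOH) added = 0.1535 x 0.001880 = 0.0002886 mol, converting that many moles of CH3COOH to CH3COO-.
Remaining n(CH3COOH) = 0.001521 mol; n(CH3COO-) = 0.0002886 mol.
By Henderson-Hasselbalch, pH = pKa + log([A^-]/[HA]) = 4.74 + log(0.0002886/0.001521) = 4.74 + (-0.72) = 4.02.

4.02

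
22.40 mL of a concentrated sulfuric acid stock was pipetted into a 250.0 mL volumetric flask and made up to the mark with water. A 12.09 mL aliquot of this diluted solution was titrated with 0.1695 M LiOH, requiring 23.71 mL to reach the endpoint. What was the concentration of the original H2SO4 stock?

n(LiOH) = 0.1695 x 0.02371 = 0.004019 mol.
n(H2SO4) in the aliquot = 0.004019 x 1/2 = 0.002009 mol.
[diluted H2SO4] = 0.002009 / 0.01209 = 0.1662 M.
Dilution factor = 250.0/22.40 = 11.16, so [stock] = 0.1662 x 11.16 = 1.85 M.

1.85 M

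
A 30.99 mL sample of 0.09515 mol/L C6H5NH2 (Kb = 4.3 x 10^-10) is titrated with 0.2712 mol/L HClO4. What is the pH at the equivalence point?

2.89

n(C6H5NH2) = 0.09515 x 0.03099 = 0.002949 mol; V(HClO4) at equivalence = 0.002949/0.2712 = 0.01087 L.
At equivalence the base is fully converted to C6H5NH3+; total volume = 0.04186 L, so [C6H5NH3+] = 0.002949/0.04186 = 0.07044 M.
Ka(C6H5NH3+) = Kw/Kb = 1.0e-14 / 4.3 x 10^-10 = 2.33e-5.
[H^+] = sqrt(Ka x [C6H5NH3+]) = sqrt(2.33e-5 x 0.07044) = 0.00128 M.
pH = -log(0.00128) = 2.89.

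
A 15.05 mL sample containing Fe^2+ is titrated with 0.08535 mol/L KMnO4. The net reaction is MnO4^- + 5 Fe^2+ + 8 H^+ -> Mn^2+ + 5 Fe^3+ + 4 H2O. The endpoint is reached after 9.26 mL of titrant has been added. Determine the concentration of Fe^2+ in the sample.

n(KMnO4) = 0.08535 x 0.009260 = 0.0007903 mol.
From the balanced equation, 1 mol KMnO4 reacts with 5 mol Fe^2+, so n(Fe^2+) = 0.0007903 x 5/1 = 0.003952 mol.
[Fe^2+] = 0.003952 / 0.01505 L = 0.263 M.

0.263 M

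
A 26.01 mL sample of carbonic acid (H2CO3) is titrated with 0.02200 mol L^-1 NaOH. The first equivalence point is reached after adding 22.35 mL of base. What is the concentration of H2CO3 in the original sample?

n(NaOH) = 0.02200 x 0.02235 = 0.0004917 mol.
At the first equivalence point, 1 mol OH^- react per mol H2CO3, so n(H2CO3) = 0.0004917 / 1 = 0.0004917 mol.
[H2CO3] = 0.0004917 / 0.02601 L = 0.0189 M.

0.0189 M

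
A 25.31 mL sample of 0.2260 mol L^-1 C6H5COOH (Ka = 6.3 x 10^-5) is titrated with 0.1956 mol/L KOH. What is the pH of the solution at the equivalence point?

n(C6H5COOH) = 0.2260 x 0.02531 = 0.005720 mol; V(KOH) at equivalence = 0.005720/0.1956 = 0.02924 L.
At equivalence all the acid is converted to C6H5COO-; total volume = 0.02531 + 0.02924 = 0.05455 L, so [C6H5COO-] = 0.005720/0.05455 = 0.1049 M.
Kb = Kw/Ka = 1.0e-14 / 6.3 x 10^-5 = 1.59e-10.
[OH^-] = sqrt(Kb x [C6H5COO-]) = sqrt(1.59e-10 x 0.1049) = 4.08e-6 M.
pOH = 5.39, so pH = 14.00 - 5.39 = 8.61.

8.61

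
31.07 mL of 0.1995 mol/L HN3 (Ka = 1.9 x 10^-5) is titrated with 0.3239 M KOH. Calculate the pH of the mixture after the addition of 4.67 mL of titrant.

Initial n(HN3) = 0.1995 x 0.03107 = 0.006198 mol.
n(KOH) added = 0.3239 x 0.004670 = 0.001513 mol, converting that many moles of HN3 to N3-.
Remaining n(HN3) = 0.004686 mol; n(N3-) = 0.001513 mol.
By Henderson-Hasselbalch, pH = pKa + log([A^-]/[HA]) = 4.72 + log(0.001513/0.004686) = 4.72 + (-0.49) = 4.23.

4.23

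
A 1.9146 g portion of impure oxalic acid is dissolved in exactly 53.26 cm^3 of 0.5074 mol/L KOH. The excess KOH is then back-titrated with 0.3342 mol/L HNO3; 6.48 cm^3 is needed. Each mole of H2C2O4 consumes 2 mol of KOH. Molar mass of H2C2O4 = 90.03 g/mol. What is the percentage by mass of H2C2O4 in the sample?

58.4%

Total n(KOH) added = 0.5074 x 0.05326 = 0.02702 mol.
n(HNO3) used = 0.3342 x 0.006480 = 0.002166 mol, which equals the excess n(KOH).
So n(KOH) consumed by the sample = 0.02702 - 0.002166 = 0.02486 mol.
n(H2C2O4) = 0.02486 / 2 = 0.01243 mol.
mass H2C2O4 = 0.01243 x 90.03 = 1.119 g, so %H2C2O4 = 1.119/1.9146 x 100 = 58.4%.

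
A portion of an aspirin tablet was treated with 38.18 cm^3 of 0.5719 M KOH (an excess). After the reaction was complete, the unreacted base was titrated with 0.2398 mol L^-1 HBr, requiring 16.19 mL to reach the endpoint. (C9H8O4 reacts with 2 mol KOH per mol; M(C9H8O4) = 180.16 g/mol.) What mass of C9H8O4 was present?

Total n(KOH) added = 0.5719 x 0.03818 = 0.02184 mol.
n(HBr) used = 0.2398 x 0.01619 = 0.003882 mol, which equals the excess n(KOH).
So n(KOH) consumed by the sample = 0.02184 - 0.003882 = 0.01795 mol.
n(C9H8O4) = 0.01795 / 2 = 0.008976 mol.
mass = 0.008976 mol x 180.16 g/mol = 1.62 g.

1.62 g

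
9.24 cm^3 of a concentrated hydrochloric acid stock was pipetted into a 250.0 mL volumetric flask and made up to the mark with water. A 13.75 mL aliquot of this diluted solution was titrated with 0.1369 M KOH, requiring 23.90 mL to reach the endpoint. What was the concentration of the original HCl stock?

n(KOH) = 0.1369 x 0.02390 = 0.003272 mol.
n(HCl) in the aliquot = 0.003272 mol.
[diluted HCl] = 0.003272 / 0.01375 = 0.2380 M.
Dilution factor = 250.0/9.240 = 27.06, so [stock] = 0.2380 x 27.06 = 6.44 M.

6.44 M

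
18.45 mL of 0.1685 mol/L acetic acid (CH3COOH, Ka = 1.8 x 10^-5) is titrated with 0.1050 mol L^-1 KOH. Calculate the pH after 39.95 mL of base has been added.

n(acid) = 0.1685 x 0.01845 = 0.003109 mol; n(KOH) added = 0.1050 x 0.03995 = 0.004195 mol.
Base is in excess by 0.004195 - 0.003109 = 0.001086 mol in a total volume of 0.05840 L.
[OH^-] = 0.001086/0.05840 = 0.01859 M, so pOH = 1.73 and pH = 14.00 - 1.73 = 12.27.

12.27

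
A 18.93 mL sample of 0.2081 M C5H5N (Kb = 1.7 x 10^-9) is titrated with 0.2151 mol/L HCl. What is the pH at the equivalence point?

n(C5H5N) = 0.2081 x 0.01893 = 0.003939 mol; V(HCl) at equivalence = 0.003939/0.2151 = 0.01831 L.
At equivalence the base is fully converted to C5H5NH+; total volume = 0.03724 L, so [C5H5NH+] = 0.003939/0.03724 = 0.1058 M.
Ka(C5H5NH+) = Kw/Kb = 1.0e-14 / 1.7 x 10^-9 = 5.88e-6.
[H^+] = sqrt(Ka x [C5H5NH+]) = sqrt(5.88e-6 x 0.1058) = 0.000789 M.
pH = -log(0.000789) = 3.10.

3.10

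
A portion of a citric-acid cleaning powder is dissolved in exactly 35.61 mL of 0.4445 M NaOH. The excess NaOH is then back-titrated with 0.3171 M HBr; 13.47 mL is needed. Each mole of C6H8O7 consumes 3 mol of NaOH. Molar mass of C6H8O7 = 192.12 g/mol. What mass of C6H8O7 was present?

Total n(NaOH) added = 0.4445 x 0.03561 = 0.01583 mol.
n(HBr) used = 0.3171 x 0.01347 = 0.004271 mol, which equals the excess n(NaOH).
So n(NaOH) consumed by the sample = 0.01583 - 0.004271 = 0.01156 mol.
n(C6H8O7) = 0.01156 / 3 = 0.003852 mol.
mass = 0.003852 mol x 192.12 g/mol = 0.740 g.

0.740 g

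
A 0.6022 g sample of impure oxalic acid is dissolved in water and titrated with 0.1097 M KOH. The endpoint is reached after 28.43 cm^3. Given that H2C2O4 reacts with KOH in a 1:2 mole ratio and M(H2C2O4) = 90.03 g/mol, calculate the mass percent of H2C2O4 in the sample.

n(KOH) = 0.1097 x 0.02843 = 0.003119 mol.
n(H2C2O4) = 0.003119 / 2 = 0.001559 mol.
mass of H2C2O4 = 0.001559 x 90.03 = 0.1404 g.
% purity = 0.1404 / 0.6022 x 100 = 23.3%.

23.3%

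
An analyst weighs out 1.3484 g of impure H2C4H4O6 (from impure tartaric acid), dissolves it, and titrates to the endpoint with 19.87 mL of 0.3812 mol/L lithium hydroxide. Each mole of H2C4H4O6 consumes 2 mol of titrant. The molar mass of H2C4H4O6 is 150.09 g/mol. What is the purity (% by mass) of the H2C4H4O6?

n(LiOH) = 0.3812 x 0.01987 = 0.007574 mol.
n(H2C4H4O6) = 0.007574 / 2 = 0.003787 mol.
mass of H2C4H4O6 = 0.003787 x 150.09 = 0.5684 g.
% purity = 0.5684 / 1.3484 x 100 = 42.2%.

42.2%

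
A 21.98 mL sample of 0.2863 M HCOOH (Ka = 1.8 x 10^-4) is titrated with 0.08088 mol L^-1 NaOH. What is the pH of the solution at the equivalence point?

8.27

n(HCOOH) = 0.2863 x 0.02198 = 0.006293 mol; V(NaOH) at equivalence = 0.006293/0.08088 = 0.07781 L.
At equivalence all the acid is converted to HCOO-; total volume = 0.02198 + 0.07781 = 0.09979 L, so [HCOO-] = 0.006293/0.09979 = 0.06306 M.
Kb = Kw/Ka = 1.0e-14 / 1.8 x 10^-4 = 5.56e-11.
[OH^-] = sqrt(Kb x [HCOO-]) = sqrt(5.56e-11 x 0.06306) = 1.87e-6 M.
pOH = 5.73, so pH = 14.00 - 5.73 = 8.27.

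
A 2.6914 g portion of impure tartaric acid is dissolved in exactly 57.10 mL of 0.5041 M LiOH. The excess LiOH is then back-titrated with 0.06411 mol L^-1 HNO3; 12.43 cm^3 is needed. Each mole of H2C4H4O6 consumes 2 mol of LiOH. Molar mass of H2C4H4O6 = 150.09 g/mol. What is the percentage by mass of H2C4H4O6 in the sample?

Total n(LiOH) added = 0.5041 x 0.05710 = 0.02878 mol.
n(HNO3) used = 0.06411 x 0.01243 = 0.0007969 mol, which equals the excess n(LiOH).
So n(LiOH) consumed by the sample = 0.02878 - 0.0007969 = 0.02799 mol.
n(H2C4H4O6) = 0.02799 / 2 = 0.01399 mol.
mass H2C4H4O6 = 0.01399 x 150.09 = 2.100 g, so %H2C4H4O6 = 2.100/2.6914 x 100 = 78.0%.

78.0%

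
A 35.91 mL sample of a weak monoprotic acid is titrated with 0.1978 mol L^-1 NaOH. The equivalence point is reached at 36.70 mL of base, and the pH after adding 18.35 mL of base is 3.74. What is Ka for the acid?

18.35 mL is half of the equivalence volume, so this is the half-equivalence point where [HA] = [A^-].
At half-equivalence pH = pKa, so pKa = 3.74.
Ka = 10^(-3.74) = 1.8 x 10^-4.

1.8 x 10^-4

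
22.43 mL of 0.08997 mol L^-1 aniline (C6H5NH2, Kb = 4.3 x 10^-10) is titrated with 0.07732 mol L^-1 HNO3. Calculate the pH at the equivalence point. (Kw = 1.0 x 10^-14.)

3.01

n(C6H5NH2) = 0.08997 x 0.02243 = 0.002018 mol; V(HNO3) at equivalence = 0.002018/0.07732 = 0.02610 L.
At equivalence the base is fully converted to C6H5NH3+; total volume = 0.04853 L, so [C6H5NH3+] = 0.002018/0.04853 = 0.04158 M.
Ka(C6H5NH3+) = Kw/Kb = 1.0e-14 / 4.3 x 10^-10 = 2.33e-5.
[H^+] = sqrt(Ka x [C6H5NH3+]) = sqrt(2.33e-5 x 0.04158) = 0.000983 M.
pH = -log(0.000983) = 3.01.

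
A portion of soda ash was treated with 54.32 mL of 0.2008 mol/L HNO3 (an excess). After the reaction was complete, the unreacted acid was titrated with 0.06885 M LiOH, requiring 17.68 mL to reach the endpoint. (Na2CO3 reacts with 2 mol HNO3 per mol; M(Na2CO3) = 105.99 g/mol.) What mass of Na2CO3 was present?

Total n(HNO3) added = 0.2008 x 0.05432 = 0.01091 mol.
n(LiOH) used = 0.06885 x 0.01768 = 0.001217 mol, which equals the excess n(HNO3).
So n(HNO3) consumed by the sample = 0.01091 - 0.001217 = 0.009690 mol.
n(Na2CO3) = 0.009690 / 2 = 0.004845 mol.
mass = 0.004845 mol x 105.99 g/mol = 0.514 g.

0.514 g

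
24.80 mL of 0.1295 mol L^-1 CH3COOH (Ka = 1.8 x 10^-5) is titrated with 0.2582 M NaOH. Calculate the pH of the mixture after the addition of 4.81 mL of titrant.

Initial n(CH3COOH) = 0.1295 x 0.02480 = 0.003212 mol.
n(NaOH) added = 0.2582 x 0.004810 = 0.001242 mol, converting that many moles of CH3COOH to CH3COO-.
Remaining n(CH3COOH) = 0.001970 mol; n(CH3COO-) = 0.001242 mol.
By Henderson-Hasselbalch, pH = pKa + log([A^-]/[HA]) = 4.74 + log(0.001242/0.001970) = 4.74 + (-0.20) = 4.54.

4.54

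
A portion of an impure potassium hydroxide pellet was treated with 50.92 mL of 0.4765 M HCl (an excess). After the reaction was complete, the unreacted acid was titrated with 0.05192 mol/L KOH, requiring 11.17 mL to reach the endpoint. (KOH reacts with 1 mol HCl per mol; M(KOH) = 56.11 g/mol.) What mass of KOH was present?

Total n(HCl) added = 0.4765 x 0.05092 = 0.02426 mol.
n(KOH) used = 0.05192 x 0.01117 = 0.0005799 mol, which equals the excess n(HCl).
So n(HCl) consumed by the sample = 0.02426 - 0.0005799 = 0.02368 mol.
n(KOH) = 0.02368 / 1 = 0.02368 mol.
mass = 0.02368 mol x 56.11 g/mol = 1.33 g.

1.33 g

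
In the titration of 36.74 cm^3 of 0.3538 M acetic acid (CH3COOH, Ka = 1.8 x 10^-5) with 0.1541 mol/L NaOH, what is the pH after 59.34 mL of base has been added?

5.12

Initial n(CH3COOH) = 0.3538 x 0.03674 = 0.01300 mol.
n(NaOH) added = 0.1541 x 0.05934 = 0.009144 mol, converting that many moles of CH3COOH to CH3COO-.
Remaining n(CH3COOH) = 0.003854 mol; n(CH3COO-) = 0.009144 mol.
By Henderson-Hasselbalch, pH = pKa + log([A^-]/[HA]) = 4.74 + log(0.009144/0.003854) = 4.74 + (+0.38) = 5.12.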